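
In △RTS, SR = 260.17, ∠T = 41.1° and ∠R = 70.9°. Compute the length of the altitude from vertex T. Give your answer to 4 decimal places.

346.7513

The third angle is ∠S = 180° − ∠R − ∠T = 68.00°.
Law of sines: TS = SR·sin R/sin T ≈ 373.98.
Law of sines: RT = SR·sin S/sin T ≈ 366.95.
Area = ½·SR·TS·sin S ≈ 45107.
The altitude from T has length 2·area/SR ≈ 346.75.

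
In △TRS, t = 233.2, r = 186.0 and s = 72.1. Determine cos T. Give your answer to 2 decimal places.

cos T ≈ -0.54

By the law of cosines, cos T = (r² + s² − t²) / (2·r·s) ≈ -0.54389, so ∠T ≈ 122.95°.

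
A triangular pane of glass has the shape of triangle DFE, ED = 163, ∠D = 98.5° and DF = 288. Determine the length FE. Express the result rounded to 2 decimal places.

351.27

By the law of cosines, FE² = ED² + DF² − 2·ED·DF·cos D = 1.2339e+05, so FE ≈ 351.27.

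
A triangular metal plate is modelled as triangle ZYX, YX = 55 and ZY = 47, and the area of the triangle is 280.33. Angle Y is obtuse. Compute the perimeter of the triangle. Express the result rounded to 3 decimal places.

From area = ½·ZY·YX·sin Y, we get sin Y = 2·area/(ZY·YX) ≈ 0.21689.
Taking the obtuse solution, ∠Y ≈ 2.923 rad.
Law of cosines then gives XZ ≈ 101.39.
Perimeter = 55 + 101.39 + 47 = 203.39.

perimeter ≈ 203.395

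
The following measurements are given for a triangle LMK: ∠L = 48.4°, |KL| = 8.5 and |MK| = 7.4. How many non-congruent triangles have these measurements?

|KL|·sin L = 8.5·sin(48.4°) ≈ 6.356.
Since |KL| sin L < |MK| < |KL| (6.356 < 7.4 < 8.5), two triangles exist.

2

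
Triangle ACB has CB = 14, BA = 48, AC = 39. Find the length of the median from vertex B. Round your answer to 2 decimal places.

m_B ≈ 29.49

Median from B: ½√(2·CB² + 2·BA² − AC²) ≈ 29.492.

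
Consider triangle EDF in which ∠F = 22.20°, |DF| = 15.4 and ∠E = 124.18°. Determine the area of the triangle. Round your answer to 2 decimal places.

area ≈ 29.99

The third angle is ∠D = 180° − ∠F − ∠E = 33.62°.
Law of sines: |FE| = |DF|·sin D/sin E ≈ 10.307.
Law of sines: |ED| = |DF|·sin F/sin E ≈ 7.0336.
Area = ½·|DF|·|FE|·sin F ≈ 29.987.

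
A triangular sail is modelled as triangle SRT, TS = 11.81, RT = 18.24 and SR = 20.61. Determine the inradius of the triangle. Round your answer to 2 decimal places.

Semiperimeter s = (18.24 + 11.81 + 20.61)/2 = 25.33.
Heron's formula: area = √(25.33·7.09·13.52·4.72) ≈ 107.05.
Inradius = area/s = 107.05/25.33 ≈ 4.2263.

r ≈ 4.23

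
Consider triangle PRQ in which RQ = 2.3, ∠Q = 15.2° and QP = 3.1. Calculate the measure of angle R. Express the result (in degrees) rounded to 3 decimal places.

By the law of cosines, PR² = RQ² + QP² − 2·RQ·QP·cos Q = 1.1389, so PR ≈ 1.0672.
Law of cosines again: cos R = (PR² + RQ² − QP²)/(2·PR·RQ) ≈ -0.64802, so ∠R ≈ 130.39°.

∠R ≈ 130.392°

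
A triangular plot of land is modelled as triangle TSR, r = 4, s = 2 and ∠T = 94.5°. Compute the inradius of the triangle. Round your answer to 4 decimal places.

By the law of cosines, t² = s² + r² − 2·s·r·cos T = 21.255, so t ≈ 4.6104.
Area = ½·s·r·sin T ≈ 3.9877.
Semiperimeter p = (4.6104+2+4)/2 = 5.3052.
Inradius = area/p = 3.9877/5.3052 ≈ 0.75166.

0.7517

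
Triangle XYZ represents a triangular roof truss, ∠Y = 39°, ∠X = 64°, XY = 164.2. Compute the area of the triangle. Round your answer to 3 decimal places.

The third angle is ∠Z = 180° − ∠X − ∠Y = 77.00°.
Law of sines: YZ = XY·sin X/sin Z ≈ 151.46.
Law of sines: ZX = XY·sin Y/sin Z ≈ 106.05.
Area = ½·XY·YZ·sin Y ≈ 7825.7.

7825.721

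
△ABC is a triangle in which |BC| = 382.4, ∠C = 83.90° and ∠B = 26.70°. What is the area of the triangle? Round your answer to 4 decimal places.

The third angle is ∠A = 180° − ∠B − ∠C = 69.40°.
Law of sines: |CA| = |BC|·sin B/sin A ≈ 183.56.
Law of sines: |AB| = |BC|·sin C/sin A ≈ 406.21.
Area = ½·|BC|·|CA|·sin C ≈ 34897.

area ≈ 34897.2411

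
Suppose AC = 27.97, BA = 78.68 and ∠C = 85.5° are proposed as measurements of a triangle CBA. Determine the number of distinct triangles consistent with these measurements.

AC·sin C = 27.97·sin(85.5°) ≈ 27.88.
Since BA ≥ AC, exactly one triangle exists.

1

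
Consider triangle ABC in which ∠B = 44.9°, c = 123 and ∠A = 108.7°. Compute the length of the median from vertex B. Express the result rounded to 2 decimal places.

179.89

The third angle is ∠C = 180° − ∠A − ∠B = 26.40°.
Law of sines: a = c·sin A/sin C ≈ 262.03.
Law of sines: b = c·sin B/sin C ≈ 195.27.
Median from B: ½√(2·c² + 2·a² − b²) ≈ 179.89.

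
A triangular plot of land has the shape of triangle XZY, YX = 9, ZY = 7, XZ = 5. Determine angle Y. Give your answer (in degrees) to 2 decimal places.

∠Y ≈ 33.56°

By the law of cosines, cos Y = (ZY² + YX² − XZ²) / (2·ZY·YX) ≈ 0.83333, so ∠Y ≈ 33.56°.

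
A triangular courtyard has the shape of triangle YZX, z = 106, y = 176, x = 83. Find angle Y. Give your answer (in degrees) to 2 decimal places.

By the law of cosines, cos Y = (z² + x² − y²) / (2·z·x) ≈ -0.73034, so ∠Y ≈ 136.91°.

∠Y ≈ 136.91°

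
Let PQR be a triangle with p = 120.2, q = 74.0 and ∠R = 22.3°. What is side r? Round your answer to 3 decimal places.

By the law of cosines, r² = p² + q² − 2·p·q·cos R = 3464.9, so r ≈ 58.864.

58.864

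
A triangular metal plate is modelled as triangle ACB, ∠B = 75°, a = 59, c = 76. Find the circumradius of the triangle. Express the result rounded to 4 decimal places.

R ≈ 43.1100

By the law of cosines, b² = a² + c² − 2·a·c·cos B = 6935.9, so b ≈ 83.282.
Area = ½·a·c·sin B ≈ 2165.6.
Circumradius = b/(2 sin B) ≈ 43.11.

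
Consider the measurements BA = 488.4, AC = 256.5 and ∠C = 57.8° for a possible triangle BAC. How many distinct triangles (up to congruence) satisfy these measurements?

1

AC·sin C = 256.5·sin(57.8°) ≈ 217.
Since BA ≥ AC, exactly one triangle exists.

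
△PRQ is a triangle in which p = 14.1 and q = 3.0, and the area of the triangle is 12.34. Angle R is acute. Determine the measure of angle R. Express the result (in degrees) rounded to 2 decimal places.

∠R ≈ 35.69°

From area = ½·q·p·sin R, we get sin R = 2·area/(q·p) ≈ 0.58345.
Taking the acute solution, ∠R ≈ 35.69°.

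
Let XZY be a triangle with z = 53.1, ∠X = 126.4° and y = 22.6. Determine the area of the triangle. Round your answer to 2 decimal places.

Area = ½·z·y·sin X ≈ 482.96.

482.96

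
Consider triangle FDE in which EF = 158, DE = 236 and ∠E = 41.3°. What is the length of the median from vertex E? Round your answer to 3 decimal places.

By the law of cosines, FD² = DE² + EF² − 2·DE·EF·cos E = 24634, so FD ≈ 156.95.
Median from E: ½√(2·DE² + 2·EF² − FD²) ≈ 184.86.

184.856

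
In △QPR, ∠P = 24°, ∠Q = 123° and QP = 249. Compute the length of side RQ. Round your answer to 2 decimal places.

185.95

The third angle is ∠R = 180° − ∠Q − ∠P = 33.00°.
Law of sines: RQ = QP·sin P/sin R ≈ 185.95.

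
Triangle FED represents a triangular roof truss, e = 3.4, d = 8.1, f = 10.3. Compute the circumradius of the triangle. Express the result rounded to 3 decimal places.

6.051

By the law of cosines, cos F = (e² + d² − f²) / (2·e·d) ≈ -0.52505, so ∠F ≈ 121.67°.
Circumradius = f/(2 sin F) ≈ 6.0512.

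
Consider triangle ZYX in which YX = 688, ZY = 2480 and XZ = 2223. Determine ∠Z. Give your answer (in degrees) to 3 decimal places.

∠Z ≈ 15.622°

By the law of cosines, cos Z = (XZ² + ZY² − YX²) / (2·XZ·ZY) ≈ 0.96306, so ∠Z ≈ 15.62°.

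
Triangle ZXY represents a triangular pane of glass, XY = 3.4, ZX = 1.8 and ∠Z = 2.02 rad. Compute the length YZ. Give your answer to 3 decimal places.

2.207

Law of sines: sin Y = ZX·sin Z/XY ≈ 0.47689.
Since XY ≥ ZX, only the acute value applies: ∠Y ≈ 0.497 rad.
Then ∠X = π − ∠Z − ∠Y ≈ 0.624 rad.
Law of sines gives YZ = XY·sin X/sin Z ≈ 2.2068.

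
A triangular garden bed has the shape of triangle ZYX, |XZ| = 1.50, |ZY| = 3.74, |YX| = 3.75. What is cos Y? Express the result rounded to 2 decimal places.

0.92

By the law of cosines, cos Y = (|ZY|² + |YX|² − |XZ|²) / (2·|ZY|·|YX|) ≈ 0.91979, so ∠Y ≈ 23.10°.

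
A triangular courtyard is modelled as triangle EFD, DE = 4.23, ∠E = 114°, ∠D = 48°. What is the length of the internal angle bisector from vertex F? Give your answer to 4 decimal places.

The third angle is ∠F = 180° − ∠D − ∠E = 18.00°.
Law of sines: FD = DE·sin E/sin F ≈ 12.505.
Law of sines: EF = DE·sin D/sin F ≈ 10.173.
The bisector from F has length 2·EF·FD·cos(∠F/2)/(EF+FD) ≈ 11.081.

t_F ≈ 11.0808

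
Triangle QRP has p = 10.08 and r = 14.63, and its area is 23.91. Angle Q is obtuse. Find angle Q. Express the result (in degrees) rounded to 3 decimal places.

161.079

From area = ½·r·p·sin Q, we get sin Q = 2·area/(r·p) ≈ 0.32427.
Taking the obtuse solution, ∠Q ≈ 161.08°.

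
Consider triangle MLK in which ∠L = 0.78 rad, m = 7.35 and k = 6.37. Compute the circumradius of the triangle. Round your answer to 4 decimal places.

By the law of cosines, l² = k² + m² − 2·k·m·cos L = 28.03, so l ≈ 5.2944.
Area = ½·k·m·sin L ≈ 16.464.
Circumradius = l/(2 sin L) ≈ 3.764.

3.7640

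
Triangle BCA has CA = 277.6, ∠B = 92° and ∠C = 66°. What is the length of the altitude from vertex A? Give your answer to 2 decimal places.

253.60

The third angle is ∠A = 180° − ∠B − ∠C = 22.00°.
Law of sines: AB = CA·sin C/sin B ≈ 253.75.
Law of sines: BC = CA·sin A/sin B ≈ 104.05.
Area = ½·CA·AB·sin A ≈ 13194.
The altitude from A has length 2·area/BC ≈ 253.6.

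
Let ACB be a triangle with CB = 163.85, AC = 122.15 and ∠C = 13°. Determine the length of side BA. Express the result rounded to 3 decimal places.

By the law of cosines, BA² = AC² + CB² − 2·AC·CB·cos C = 2764.8, so BA ≈ 52.582.

52.582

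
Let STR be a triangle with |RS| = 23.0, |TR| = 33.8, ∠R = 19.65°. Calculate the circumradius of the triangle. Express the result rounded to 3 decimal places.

21.402

By the law of cosines, |ST|² = |TR|² + |RS|² − 2·|TR|·|RS|·cos R = 207.18, so |ST| ≈ 14.394.
Area = ½·|TR|·|RS|·sin R ≈ 130.71.
Circumradius = |ST|/(2 sin R) ≈ 21.402.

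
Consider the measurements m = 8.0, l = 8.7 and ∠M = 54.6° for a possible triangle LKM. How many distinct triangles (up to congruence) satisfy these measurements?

l·sin M = 8.7·sin(54.6°) ≈ 7.092.
Since l sin M < m < l (7.092 < 8.0 < 8.7), two triangles exist.

2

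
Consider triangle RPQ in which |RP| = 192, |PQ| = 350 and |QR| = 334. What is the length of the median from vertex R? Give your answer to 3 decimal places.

Median from R: ½√(2·|QR|² + 2·|RP|² − |PQ|²) ≈ 208.77.

208.770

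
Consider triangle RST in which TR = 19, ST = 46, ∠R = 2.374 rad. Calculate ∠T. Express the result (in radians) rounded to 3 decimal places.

0.477

Law of sines: sin S = TR·sin R/ST ≈ 0.28682.
Since ST ≥ TR, only the acute value applies: ∠S ≈ 0.291 rad.
Then ∠T = π − ∠R − ∠S ≈ 0.477 rad.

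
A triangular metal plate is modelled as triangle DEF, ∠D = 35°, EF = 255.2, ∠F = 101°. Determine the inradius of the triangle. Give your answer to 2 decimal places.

The third angle is ∠E = 180° − ∠F − ∠D = 44.00°.
Law of sines: FD = EF·sin E/sin D ≈ 309.07.
Law of sines: DE = EF·sin F/sin D ≈ 436.75.
Area = ½·EF·FD·sin F ≈ 38713.
Semiperimeter s = (255.2+309.07+436.75)/2 = 500.51.
Inradius = area/s = 38713/500.51 ≈ 77.347.

77.35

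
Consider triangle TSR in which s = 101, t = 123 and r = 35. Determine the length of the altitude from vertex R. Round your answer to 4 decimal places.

Semiperimeter p = (123 + 101 + 35)/2 = 129.5.
Heron's formula: area = √(129.5·6.5·28.5·94.5) ≈ 1505.7.
The altitude from R has length 2·area/r ≈ 86.038.

86.0383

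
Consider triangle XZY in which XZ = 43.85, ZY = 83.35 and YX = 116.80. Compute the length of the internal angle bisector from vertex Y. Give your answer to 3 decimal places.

t_Y ≈ 96.270

By the law of cosines, cos Y = (ZY² + YX² − XZ²) / (2·ZY·YX) ≈ 0.95871, so ∠Y ≈ 16.52°.
The bisector from Y has length 2·ZY·YX·cos(∠Y/2)/(ZY+YX) ≈ 96.27.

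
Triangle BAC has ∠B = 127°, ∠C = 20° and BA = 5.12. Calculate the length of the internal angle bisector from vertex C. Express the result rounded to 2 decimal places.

The third angle is ∠A = 180° − ∠C − ∠B = 33.00°.
Law of sines: AC = BA·sin B/sin C ≈ 11.955.
Law of sines: CB = BA·sin A/sin C ≈ 8.1532.
The bisector from C has length 2·AC·CB·cos(∠C/2)/(AC+CB) ≈ 9.5476.

9.55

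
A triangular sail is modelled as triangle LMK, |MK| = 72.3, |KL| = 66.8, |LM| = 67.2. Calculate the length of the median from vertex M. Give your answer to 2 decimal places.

Median from M: ½√(2·|LM|² + 2·|MK|² − |KL|²) ≈ 61.286.

61.29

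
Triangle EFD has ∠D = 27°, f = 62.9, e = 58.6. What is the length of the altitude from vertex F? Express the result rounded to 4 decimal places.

By the law of cosines, d² = e² + f² − 2·e·f·cos D = 821.98, so d ≈ 28.67.
Area = ½·e·f·sin D ≈ 836.69.
The altitude from F has length 2·area/f ≈ 26.604.

26.6038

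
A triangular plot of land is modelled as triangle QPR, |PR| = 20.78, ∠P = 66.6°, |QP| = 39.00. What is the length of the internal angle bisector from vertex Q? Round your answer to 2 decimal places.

t_Q ≈ 36.10

By the law of cosines, |RQ|² = |QP|² + |PR|² − 2·|QP|·|PR|·cos P = 1309.1, so |RQ| ≈ 36.181.
Law of cosines again: cos Q = (|RQ|² + |QP|² − |PR|²)/(2·|RQ|·|QP|) ≈ 0.84981, so ∠Q ≈ 31.81°.
The bisector from Q has length 2·|RQ|·|QP|·cos(∠Q/2)/(|RQ|+|QP|) ≈ 36.101.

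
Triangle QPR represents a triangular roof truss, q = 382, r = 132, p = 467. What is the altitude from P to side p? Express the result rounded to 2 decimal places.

90.68

Semiperimeter s = (382 + 467 + 132)/2 = 490.5.
Heron's formula: area = √(490.5·108.5·23.5·358.5) ≈ 21174.
The altitude from P has length 2·area/p ≈ 90.683.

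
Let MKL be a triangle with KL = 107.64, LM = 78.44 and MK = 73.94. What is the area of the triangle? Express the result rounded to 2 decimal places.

area ≈ 2899.91

Semiperimeter s = (107.64 + 78.44 + 73.94)/2 = 130.01.
Heron's formula: area = √(130.01·22.37·51.57·56.07) ≈ 2899.9.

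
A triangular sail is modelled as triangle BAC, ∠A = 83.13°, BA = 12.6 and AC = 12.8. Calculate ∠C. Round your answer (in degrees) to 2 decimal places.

47.93

By the law of cosines, CB² = BA² + AC² − 2·BA·AC·cos A = 284.02, so CB ≈ 16.853.
Law of cosines again: cos C = (AC² + CB² − BA²)/(2·AC·CB) ≈ 0.67009, so ∠C ≈ 47.93°.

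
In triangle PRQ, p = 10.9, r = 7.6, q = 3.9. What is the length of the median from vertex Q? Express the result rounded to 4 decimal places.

Median from Q: ½√(2·p² + 2·r² − q²) ≈ 9.1914.

m_Q ≈ 9.1914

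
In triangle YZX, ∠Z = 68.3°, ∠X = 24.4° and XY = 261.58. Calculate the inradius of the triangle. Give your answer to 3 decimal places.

The third angle is ∠Y = 180° − ∠Z − ∠X = 87.30°.
Law of sines: ZX = XY·sin Y/sin Z ≈ 281.22.
Law of sines: YZ = XY·sin X/sin Z ≈ 116.3.
Area = ½·XY·ZX·sin X ≈ 15194.
Semiperimeter s = (281.22+261.58+116.3)/2 = 329.55.
Inradius = area/s = 15194/329.55 ≈ 46.106.

r ≈ 46.106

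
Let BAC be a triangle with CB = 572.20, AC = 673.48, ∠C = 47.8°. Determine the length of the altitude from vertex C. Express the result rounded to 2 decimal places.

By the law of cosines, BA² = AC² + CB² − 2·AC·CB·cos C = 2.6327e+05, so BA ≈ 513.1.
Area = ½·AC·CB·sin C ≈ 1.4274e+05.
The altitude from C has length 2·area/BA ≈ 556.38.

556.38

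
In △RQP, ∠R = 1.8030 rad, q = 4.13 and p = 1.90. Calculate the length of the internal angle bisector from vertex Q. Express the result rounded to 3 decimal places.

By the law of cosines, r² = q² + p² − 2·q·p·cos R = 24.278, so r ≈ 4.9273.
Law of cosines again: cos Q = (p² + r² − q²)/(2·p·r) ≈ 0.57849, so ∠Q ≈ 0.9539 rad.
The bisector from Q has length 2·p·r·cos(∠Q/2)/(p+r) ≈ 2.4364.

t_Q ≈ 2.436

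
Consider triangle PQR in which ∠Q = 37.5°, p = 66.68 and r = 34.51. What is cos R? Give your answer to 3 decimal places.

By the law of cosines, q² = r² + p² − 2·r·p·cos Q = 1985.9, so q ≈ 44.564.
Law of cosines again: cos R = (p² + q² − r²)/(2·p·q) ≈ 0.88191, so ∠R ≈ 28.13°.

cos R ≈ 0.882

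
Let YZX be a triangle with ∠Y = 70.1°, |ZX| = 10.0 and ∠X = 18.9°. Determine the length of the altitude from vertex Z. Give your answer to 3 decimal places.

The third angle is ∠Z = 180° − ∠X − ∠Y = 91.00°.
Law of sines: |XY| = |ZX|·sin Z/sin Y ≈ 10.633.
Law of sines: |YZ| = |ZX|·sin X/sin Y ≈ 3.4449.
Area = ½·|ZX|·|XY|·sin X ≈ 17.222.
The altitude from Z has length 2·area/|XY| ≈ 3.2392.

h_Z ≈ 3.239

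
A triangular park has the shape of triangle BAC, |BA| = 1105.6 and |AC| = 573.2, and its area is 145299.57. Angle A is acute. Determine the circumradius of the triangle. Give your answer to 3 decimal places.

710.476

From area = ½·|BA|·|AC|·sin A, we get sin A = 2·area/(|BA|·|AC|) ≈ 0.45855.
Taking the acute solution, ∠A ≈ 27.29°.
Law of cosines then gives |CB| ≈ 651.58.
Circumradius = |CB|/(2 sin A) ≈ 710.48.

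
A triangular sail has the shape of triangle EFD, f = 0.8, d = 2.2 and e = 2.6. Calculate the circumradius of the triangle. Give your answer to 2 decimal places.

By the law of cosines, cos E = (f² + d² − e²) / (2·f·d) ≈ -0.36364, so ∠E ≈ 1.943 rad.
Circumradius = e/(2 sin E) ≈ 1.3955.

R ≈ 1.40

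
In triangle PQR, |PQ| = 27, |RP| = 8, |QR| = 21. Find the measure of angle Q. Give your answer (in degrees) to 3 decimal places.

By the law of cosines, cos Q = (|PQ|² + |QR|² − |RP|²) / (2·|PQ|·|QR|) ≈ 0.97531, so ∠Q ≈ 12.76°.

∠Q ≈ 12.759°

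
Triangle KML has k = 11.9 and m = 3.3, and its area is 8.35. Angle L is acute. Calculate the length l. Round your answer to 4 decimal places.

From area = ½·k·m·sin L, we get sin L = 2·area/(k·m) ≈ 0.42526.
Taking the acute solution, ∠L ≈ 25.17°.
Law of cosines then gives l ≈ 9.0231.

9.0231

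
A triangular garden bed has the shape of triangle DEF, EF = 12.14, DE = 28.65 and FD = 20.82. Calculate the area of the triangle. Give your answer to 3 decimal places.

Semiperimeter s = (12.14 + 20.82 + 28.65)/2 = 30.805.
Heron's formula: area = √(30.805·18.665·9.985·2.155) ≈ 111.23.

area ≈ 111.230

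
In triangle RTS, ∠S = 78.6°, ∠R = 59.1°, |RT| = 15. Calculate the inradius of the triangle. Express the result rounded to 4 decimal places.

3.4493

The third angle is ∠T = 180° − ∠S − ∠R = 42.30°.
Law of sines: |TS| = |RT|·sin R/sin S ≈ 13.13.
Law of sines: |SR| = |RT|·sin T/sin S ≈ 10.298.
Area = ½·|RT|·|TS|·sin T ≈ 66.275.
Semiperimeter s = (13.13+10.298+15)/2 = 19.214.
Inradius = area/s = 66.275/19.214 ≈ 3.4493.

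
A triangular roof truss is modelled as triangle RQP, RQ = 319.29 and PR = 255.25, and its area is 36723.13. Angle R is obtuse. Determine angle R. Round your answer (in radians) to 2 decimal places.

From area = ½·PR·RQ·sin R, we get sin R = 2·area/(PR·RQ) ≈ 0.90119.
Taking the obtuse solution, ∠R ≈ 2.019 rad.

∠R ≈ 2.02 rad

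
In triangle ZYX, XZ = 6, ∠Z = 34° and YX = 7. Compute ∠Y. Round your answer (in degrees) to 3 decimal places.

Law of sines: sin Y = XZ·sin Z/YX ≈ 0.47931.
Since YX ≥ XZ, only the acute value applies: ∠Y ≈ 28.64°.
Then ∠X = 180° − ∠Z − ∠Y ≈ 117.36°.

∠Y ≈ 28.640°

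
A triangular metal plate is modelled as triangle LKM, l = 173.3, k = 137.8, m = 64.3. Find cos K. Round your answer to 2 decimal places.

cos K ≈ 0.68

By the law of cosines, cos K = (m² + l² − k²) / (2·m·l) ≈ 0.68107, so ∠K ≈ 0.822 rad.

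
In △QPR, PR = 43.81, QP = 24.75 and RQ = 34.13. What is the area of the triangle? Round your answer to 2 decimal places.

area ≈ 420.87

Semiperimeter s = (43.81 + 34.13 + 24.75)/2 = 51.345.
Heron's formula: area = √(51.345·7.535·17.215·26.595) ≈ 420.87.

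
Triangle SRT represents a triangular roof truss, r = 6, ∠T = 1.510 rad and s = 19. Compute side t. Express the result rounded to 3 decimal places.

19.574

By the law of cosines, t² = s² + r² − 2·s·r·cos T = 383.15, so t ≈ 19.574.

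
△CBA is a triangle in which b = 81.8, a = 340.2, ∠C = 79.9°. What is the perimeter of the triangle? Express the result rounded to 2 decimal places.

By the law of cosines, c² = b² + a² − 2·b·a·cos C = 1.1267e+05, so c ≈ 335.66.
Semiperimeter s = (335.66+81.8+340.2)/2 = 378.83.
Perimeter = 335.66 + 81.8 + 340.2 = 757.66.

perimeter ≈ 757.66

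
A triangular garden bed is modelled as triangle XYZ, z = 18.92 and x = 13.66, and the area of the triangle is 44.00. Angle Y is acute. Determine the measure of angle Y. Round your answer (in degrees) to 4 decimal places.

From area = ½·z·x·sin Y, we get sin Y = 2·area/(z·x) ≈ 0.34050.
Taking the acute solution, ∠Y ≈ 19.91°.

19.9070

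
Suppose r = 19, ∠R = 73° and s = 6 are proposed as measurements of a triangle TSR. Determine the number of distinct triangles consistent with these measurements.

1

s·sin R = 6·sin(73°) ≈ 5.738.
Since r ≥ s, exactly one triangle exists.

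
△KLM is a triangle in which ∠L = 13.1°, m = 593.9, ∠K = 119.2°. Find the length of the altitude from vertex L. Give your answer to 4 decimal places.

The third angle is ∠M = 180° − ∠K − ∠L = 47.70°.
Law of sines: k = m·sin K/sin M ≈ 700.93.
Law of sines: l = m·sin L/sin M ≈ 181.99.
Area = ½·m·k·sin L ≈ 47175.
The altitude from L has length 2·area/l ≈ 518.43.

518.4284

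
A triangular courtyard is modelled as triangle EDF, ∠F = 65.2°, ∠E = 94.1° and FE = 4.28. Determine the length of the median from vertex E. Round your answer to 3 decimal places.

The third angle is ∠D = 180° − ∠F − ∠E = 20.70°.
Law of sines: DF = FE·sin E/sin D ≈ 12.077.
Law of sines: ED = FE·sin F/sin D ≈ 10.992.
Median from E: ½√(2·FE² + 2·ED² − DF²) ≈ 5.7534.

5.753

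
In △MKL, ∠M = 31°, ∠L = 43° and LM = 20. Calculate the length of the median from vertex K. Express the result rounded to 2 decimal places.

7.62

The third angle is ∠K = 180° − ∠L − ∠M = 106.00°.
Law of sines: KL = LM·sin M/sin K ≈ 10.716.
Law of sines: MK = LM·sin L/sin K ≈ 14.19.
Median from K: ½√(2·MK² + 2·KL² − LM²) ≈ 7.6216.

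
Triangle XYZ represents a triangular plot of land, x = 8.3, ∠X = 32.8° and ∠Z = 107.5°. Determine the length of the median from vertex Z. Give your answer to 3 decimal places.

The third angle is ∠Y = 180° − ∠Z − ∠X = 39.70°.
Law of sines: y = x·sin Y/sin X ≈ 9.7871.
Law of sines: z = x·sin Z/sin X ≈ 14.613.
Median from Z: ½√(2·x² + 2·y² − z²) ≈ 5.3811.

m_Z ≈ 5.381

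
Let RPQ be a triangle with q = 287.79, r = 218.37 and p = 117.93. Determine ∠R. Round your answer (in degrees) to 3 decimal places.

By the law of cosines, cos R = (p² + q² − r²) / (2·p·q) ≈ 0.72255, so ∠R ≈ 43.73°.

43.735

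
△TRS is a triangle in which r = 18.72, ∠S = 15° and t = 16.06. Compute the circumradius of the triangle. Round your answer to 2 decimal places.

10.14

By the law of cosines, s² = t² + r² − 2·t·r·cos S = 27.564, so s ≈ 5.2501.
Area = ½·t·r·sin S ≈ 38.906.
Circumradius = s/(2 sin S) ≈ 10.142.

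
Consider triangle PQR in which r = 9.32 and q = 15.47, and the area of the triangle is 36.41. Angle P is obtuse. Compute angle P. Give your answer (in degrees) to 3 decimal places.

From area = ½·q·r·sin P, we get sin P = 2·area/(q·r) ≈ 0.50506.
Taking the obtuse solution, ∠P ≈ 149.66°.

149.665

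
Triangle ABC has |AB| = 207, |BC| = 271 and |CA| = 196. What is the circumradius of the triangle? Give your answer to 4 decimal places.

R ≈ 136.1343

By the law of cosines, cos A = (|CA|² + |AB|² − |BC|²) / (2·|CA|·|AB|) ≈ 0.09642, so ∠A ≈ 84.47°.
Circumradius = |BC|/(2 sin A) ≈ 136.13.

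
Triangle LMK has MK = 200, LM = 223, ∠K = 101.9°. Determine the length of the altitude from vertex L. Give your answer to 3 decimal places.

Law of sines: sin L = MK·sin K/LM ≈ 0.87759.
Since LM ≥ MK, only the acute value applies: ∠L ≈ 61.35°.
Then ∠M = 180° − ∠K − ∠L ≈ 16.75°.
Law of sines gives KL = LM·sin M/sin K ≈ 65.669.
Area = ½·LM·MK·sin M ≈ 6425.8.
The altitude from L has length 2·area/MK ≈ 64.258.

64.258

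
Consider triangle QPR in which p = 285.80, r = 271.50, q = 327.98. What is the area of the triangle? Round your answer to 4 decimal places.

area ≈ 36909.2719

Semiperimeter s = (327.98 + 285.8 + 271.5)/2 = 442.64.
Heron's formula: area = √(442.64·114.66·156.84·171.14) ≈ 36909.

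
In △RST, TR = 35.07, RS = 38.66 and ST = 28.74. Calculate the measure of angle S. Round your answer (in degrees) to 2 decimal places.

60.61

By the law of cosines, cos S = (RS² + ST² − TR²) / (2·RS·ST) ≈ 0.49082, so ∠S ≈ 60.61°.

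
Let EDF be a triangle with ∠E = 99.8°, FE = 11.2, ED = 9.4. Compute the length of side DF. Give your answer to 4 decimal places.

By the law of cosines, DF² = FE² + ED² − 2·FE·ED·cos E = 249.64, so DF ≈ 15.8.

15.8000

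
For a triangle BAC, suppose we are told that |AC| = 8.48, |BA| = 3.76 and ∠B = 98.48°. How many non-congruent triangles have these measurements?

1

|BA|·sin B = 3.76·sin(98.48°) ≈ 3.719.
Since ∠B is not acute, a triangle exists only if |AC| > |BA|; here |AC| > |BA|, so there is exactly one triangle.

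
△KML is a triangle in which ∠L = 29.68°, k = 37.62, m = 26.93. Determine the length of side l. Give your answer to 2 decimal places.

19.50

By the law of cosines, l² = k² + m² − 2·k·m·cos L = 380.11, so l ≈ 19.496.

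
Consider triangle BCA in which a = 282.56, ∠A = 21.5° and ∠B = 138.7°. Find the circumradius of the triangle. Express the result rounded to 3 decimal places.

R ≈ 385.483

The third angle is ∠C = 180° − ∠A − ∠B = 19.80°.
Law of sines: b = a·sin B/sin A ≈ 508.84.
Law of sines: c = a·sin C/sin A ≈ 261.16.
Circumradius = a/(2 sin A) ≈ 385.48.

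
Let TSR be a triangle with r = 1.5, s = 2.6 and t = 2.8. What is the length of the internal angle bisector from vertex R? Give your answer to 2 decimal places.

By the law of cosines, cos R = (t² + s² − r²) / (2·t·s) ≈ 0.84821, so ∠R ≈ 0.558 rad.
The bisector from R has length 2·t·s·cos(∠R/2)/(t+s) ≈ 2.592.

2.59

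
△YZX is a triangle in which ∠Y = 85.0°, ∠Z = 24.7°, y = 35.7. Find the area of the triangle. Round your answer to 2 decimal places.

251.66

The third angle is ∠X = 180° − ∠Y − ∠Z = 70.30°.
Law of sines: z = y·sin Z/sin Y ≈ 14.975.
Law of sines: x = y·sin X/sin Y ≈ 33.739.
Area = ½·y·z·sin X ≈ 251.66.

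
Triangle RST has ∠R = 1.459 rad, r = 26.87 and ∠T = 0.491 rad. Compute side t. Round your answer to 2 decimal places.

The third angle is ∠S = π − ∠T − ∠R = 1.192 rad.
Law of sines: t = r·sin T/sin R ≈ 12.749.

12.75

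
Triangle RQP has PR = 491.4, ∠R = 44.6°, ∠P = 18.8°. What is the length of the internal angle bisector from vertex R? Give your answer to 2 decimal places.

t_R ≈ 240.90

The third angle is ∠Q = 180° − ∠P − ∠R = 116.60°.
Law of sines: QP = PR·sin R/sin Q ≈ 385.88.
Law of sines: RQ = PR·sin P/sin Q ≈ 177.11.
The bisector from R has length 2·PR·RQ·cos(∠R/2)/(PR+RQ) ≈ 240.9.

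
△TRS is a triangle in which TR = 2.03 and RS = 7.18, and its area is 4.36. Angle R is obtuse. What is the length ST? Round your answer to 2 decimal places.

From area = ½·TR·RS·sin R, we get sin R = 2·area/(TR·RS) ≈ 0.59827.
Taking the obtuse solution, ∠R ≈ 143.25°.
Law of cosines then gives ST ≈ 8.89.

8.89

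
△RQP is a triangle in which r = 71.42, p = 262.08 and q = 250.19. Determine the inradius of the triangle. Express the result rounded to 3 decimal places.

Semiperimeter s = (71.42 + 250.19 + 262.08)/2 = 291.85.
Heron's formula: area = √(291.85·220.43·41.655·29.765) ≈ 8930.9.
Inradius = area/s = 8930.9/291.85 ≈ 30.601.

30.601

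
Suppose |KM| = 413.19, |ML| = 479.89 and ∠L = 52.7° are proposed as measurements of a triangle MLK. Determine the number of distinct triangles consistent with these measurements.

|ML|·sin L = 479.89·sin(52.7°) ≈ 381.7.
Since |ML| sin L < |KM| < |ML| (381.7 < 413.19 < 479.89), two triangles exist.

2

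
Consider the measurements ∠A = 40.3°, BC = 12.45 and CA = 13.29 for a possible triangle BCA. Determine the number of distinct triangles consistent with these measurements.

2

CA·sin A = 13.29·sin(40.3°) ≈ 8.596.
Since CA sin A < BC < CA (8.596 < 12.45 < 13.29), two triangles exist.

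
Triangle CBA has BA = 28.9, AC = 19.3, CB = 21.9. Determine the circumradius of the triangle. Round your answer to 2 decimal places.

R ≈ 14.45

By the law of cosines, cos C = (AC² + CB² − BA²) / (2·AC·CB) ≈ 0.01998, so ∠C ≈ 88.86°.
Circumradius = BA/(2 sin C) ≈ 14.453.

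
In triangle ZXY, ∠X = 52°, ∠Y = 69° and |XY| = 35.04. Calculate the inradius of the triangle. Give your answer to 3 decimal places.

The third angle is ∠Z = 180° − ∠X − ∠Y = 59.00°.
Law of sines: |YZ| = |XY|·sin X/sin Z ≈ 32.213.
Law of sines: |ZX| = |XY|·sin Y/sin Z ≈ 38.164.
Area = ½·|XY|·|YZ|·sin Y ≈ 526.89.
Semiperimeter s = (35.04+32.213+38.164)/2 = 52.708.
Inradius = area/s = 526.89/52.708 ≈ 9.9963.

r ≈ 9.996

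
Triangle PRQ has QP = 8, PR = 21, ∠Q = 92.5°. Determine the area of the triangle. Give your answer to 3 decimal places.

Law of sines: sin R = QP·sin Q/PR ≈ 0.38059.
Since PR ≥ QP, only the acute value applies: ∠R ≈ 22.37°.
Then ∠P = 180° − ∠Q − ∠R ≈ 65.13°.
Law of sines gives RQ = PR·sin P/sin Q ≈ 19.071.
Area = ½·PR·QP·sin P ≈ 76.21.

area ≈ 76.210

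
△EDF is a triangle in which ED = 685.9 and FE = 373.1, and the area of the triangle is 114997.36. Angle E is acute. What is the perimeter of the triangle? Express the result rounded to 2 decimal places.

From area = ½·FE·ED·sin E, we get sin E = 2·area/(FE·ED) ≈ 0.89874.
Taking the acute solution, ∠E ≈ 63.99°.
Law of cosines then gives DF ≈ 620.67.
Perimeter = 620.67 + 373.1 + 685.9 = 1679.7.

perimeter ≈ 1679.67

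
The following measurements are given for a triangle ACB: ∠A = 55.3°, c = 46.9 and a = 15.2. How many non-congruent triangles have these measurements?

0

c·sin A = 46.9·sin(55.3°) ≈ 38.56.
Since a = 15.2 < 38.56 = c sin A, no triangle exists.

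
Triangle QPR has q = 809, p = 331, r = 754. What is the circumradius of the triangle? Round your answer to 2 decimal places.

By the law of cosines, cos Q = (p² + r² − q²) / (2·p·r) ≈ 0.04727, so ∠Q ≈ 87.29°.
Circumradius = q/(2 sin Q) ≈ 404.95.

404.95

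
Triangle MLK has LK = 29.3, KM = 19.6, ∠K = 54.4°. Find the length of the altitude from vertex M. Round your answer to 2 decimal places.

h_M ≈ 15.94

By the law of cosines, ML² = LK² + KM² − 2·LK·KM·cos K = 574.05, so ML ≈ 23.959.
Area = ½·LK·KM·sin K ≈ 233.47.
The altitude from M has length 2·area/LK ≈ 15.937.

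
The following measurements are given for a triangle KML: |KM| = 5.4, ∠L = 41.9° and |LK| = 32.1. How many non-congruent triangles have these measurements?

0

|LK|·sin L = 32.1·sin(41.9°) ≈ 21.44.
Since |KM| = 5.4 < 21.44 = |LK| sin L, no triangle exists.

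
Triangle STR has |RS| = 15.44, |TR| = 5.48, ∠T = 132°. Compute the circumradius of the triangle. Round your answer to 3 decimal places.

10.388

Law of sines: sin S = |TR|·sin T/|RS| ≈ 0.26376.
Since |RS| ≥ |TR|, only the acute value applies: ∠S ≈ 15.29°.
Then ∠R = 180° − ∠T − ∠S ≈ 32.71°.
Law of sines gives |ST| = |RS|·sin R/sin T ≈ 11.226.
Circumradius = |RS|/(2 sin T) ≈ 10.388.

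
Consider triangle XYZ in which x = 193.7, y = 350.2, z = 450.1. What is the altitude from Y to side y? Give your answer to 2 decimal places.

Semiperimeter s = (193.7 + 350.2 + 450.1)/2 = 497.
Heron's formula: area = √(497·303.3·146.8·46.9) ≈ 32215.
The altitude from Y has length 2·area/y ≈ 183.98.

h_Y ≈ 183.98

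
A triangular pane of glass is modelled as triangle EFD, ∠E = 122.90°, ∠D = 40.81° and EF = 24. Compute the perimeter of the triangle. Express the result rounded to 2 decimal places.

perimeter ≈ 65.13

The third angle is ∠F = 180° − ∠D − ∠E = 16.29°.
Law of sines: FD = EF·sin E/sin D ≈ 30.833.
Law of sines: DE = EF·sin F/sin D ≈ 10.301.
Semiperimeter s = (30.833+10.301+24)/2 = 32.567.
Perimeter = 30.833 + 10.301 + 24 = 65.133.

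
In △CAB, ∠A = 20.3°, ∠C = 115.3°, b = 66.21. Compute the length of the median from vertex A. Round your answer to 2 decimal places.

74.71

The third angle is ∠B = 180° − ∠C − ∠A = 44.40°.
Law of sines: c = b·sin C/sin B ≈ 85.554.
Law of sines: a = b·sin A/sin B ≈ 32.831.
Median from A: ½√(2·b² + 2·c² − a²) ≈ 74.714.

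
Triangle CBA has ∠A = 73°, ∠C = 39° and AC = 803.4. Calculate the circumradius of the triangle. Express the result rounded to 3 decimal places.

The third angle is ∠B = 180° − ∠A − ∠C = 68.00°.
Law of sines: BA = AC·sin C/sin B ≈ 545.3.
Law of sines: CB = AC·sin A/sin B ≈ 828.63.
Circumradius = AC/(2 sin B) ≈ 433.25.

R ≈ 433.247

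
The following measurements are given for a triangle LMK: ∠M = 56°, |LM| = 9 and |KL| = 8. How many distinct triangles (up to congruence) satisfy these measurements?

2

|LM|·sin M = 9·sin(56°) ≈ 7.461.
Since |LM| sin M < |KL| < |LM| (7.461 < 8 < 9), two triangles exist.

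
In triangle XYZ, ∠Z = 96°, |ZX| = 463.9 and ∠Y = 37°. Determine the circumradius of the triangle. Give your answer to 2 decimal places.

385.42

The third angle is ∠X = 180° − ∠Y − ∠Z = 47.00°.
Law of sines: |YZ| = |ZX|·sin X/sin Y ≈ 563.75.
Law of sines: |XY| = |ZX|·sin Z/sin Y ≈ 766.61.
Circumradius = |ZX|/(2 sin Y) ≈ 385.42.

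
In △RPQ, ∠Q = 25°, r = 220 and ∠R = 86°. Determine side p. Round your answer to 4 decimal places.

205.8892

The third angle is ∠P = 180° − ∠Q − ∠R = 69.00°.
Law of sines: p = r·sin P/sin R ≈ 205.89.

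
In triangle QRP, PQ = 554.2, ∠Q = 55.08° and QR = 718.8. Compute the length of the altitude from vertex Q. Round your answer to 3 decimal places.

h_Q ≈ 538.630

By the law of cosines, RP² = PQ² + QR² − 2·PQ·QR·cos Q = 3.6774e+05, so RP ≈ 606.42.
Area = ½·PQ·QR·sin Q ≈ 1.6332e+05.
The altitude from Q has length 2·area/RP ≈ 538.63.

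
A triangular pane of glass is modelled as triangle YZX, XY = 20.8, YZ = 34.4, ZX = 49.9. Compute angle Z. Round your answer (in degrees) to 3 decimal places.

By the law of cosines, cos Z = (YZ² + ZX² − XY²) / (2·YZ·ZX) ≈ 0.94396, so ∠Z ≈ 19.27°.

19.272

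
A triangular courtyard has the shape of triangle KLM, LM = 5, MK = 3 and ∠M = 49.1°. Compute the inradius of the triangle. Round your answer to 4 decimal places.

r ≈ 0.9617

By the law of cosines, KL² = LM² + MK² − 2·LM·MK·cos M = 14.358, so KL ≈ 3.7892.
Area = ½·LM·MK·sin M ≈ 5.6689.
Semiperimeter s = (5+3+3.7892)/2 = 5.8946.
Inradius = area/s = 5.6689/5.8946 ≈ 0.96171.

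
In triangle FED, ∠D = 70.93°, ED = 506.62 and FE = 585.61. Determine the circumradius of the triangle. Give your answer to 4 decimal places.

R ≈ 309.8072

Law of sines: sin F = ED·sin D/FE ≈ 0.81764.
Since FE ≥ ED, only the acute value applies: ∠F ≈ 54.85°.
Then ∠E = 180° − ∠D − ∠F ≈ 54.22°.
Law of sines gives DF = FE·sin E/sin D ≈ 502.68.
Circumradius = FE/(2 sin D) ≈ 309.81.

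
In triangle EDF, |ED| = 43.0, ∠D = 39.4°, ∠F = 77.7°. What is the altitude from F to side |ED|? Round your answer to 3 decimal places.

24.868

The third angle is ∠E = 180° − ∠D − ∠F = 62.90°.
Law of sines: |DF| = |ED|·sin E/sin F ≈ 39.178.
Law of sines: |FE| = |ED|·sin D/sin F ≈ 27.935.
Area = ½·|ED|·|DF|·sin D ≈ 534.66.
The altitude from F has length 2·area/|ED| ≈ 24.868.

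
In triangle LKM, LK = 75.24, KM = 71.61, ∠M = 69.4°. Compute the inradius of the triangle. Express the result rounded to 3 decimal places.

r ≈ 19.298

Law of sines: sin L = KM·sin M/LK ≈ 0.89090.
Since LK ≥ KM, only the acute value applies: ∠L ≈ 62.99°.
Then ∠K = 180° − ∠M − ∠L ≈ 47.61°.
Law of sines gives ML = LK·sin K/sin M ≈ 59.37.
Area = ½·LK·KM·sin K ≈ 1989.8.
Semiperimeter s = (71.61+59.37+75.24)/2 = 103.11.
Inradius = area/s = 1989.8/103.11 ≈ 19.298.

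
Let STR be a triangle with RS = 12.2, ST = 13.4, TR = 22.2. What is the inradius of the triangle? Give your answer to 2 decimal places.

r ≈ 2.96

Semiperimeter s = (22.2 + 12.2 + 13.4)/2 = 23.9.
Heron's formula: area = √(23.9·1.7·11.7·10.5) ≈ 70.65.
Inradius = area/s = 70.65/23.9 ≈ 2.9561.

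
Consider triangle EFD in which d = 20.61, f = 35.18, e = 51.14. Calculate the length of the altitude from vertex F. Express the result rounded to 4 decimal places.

Semiperimeter s = (51.14 + 35.18 + 20.61)/2 = 53.465.
Heron's formula: area = √(53.465·2.325·18.285·32.855) ≈ 273.27.
The altitude from F has length 2·area/f ≈ 15.536.

15.5356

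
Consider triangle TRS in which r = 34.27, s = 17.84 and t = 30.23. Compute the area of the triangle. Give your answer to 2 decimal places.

area ≈ 269.27

Semiperimeter p = (30.23 + 34.27 + 17.84)/2 = 41.17.
Heron's formula: area = √(41.17·10.94·6.9·23.33) ≈ 269.27.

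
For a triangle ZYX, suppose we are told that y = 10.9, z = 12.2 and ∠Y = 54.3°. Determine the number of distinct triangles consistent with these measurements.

2

z·sin Y = 12.2·sin(54.3°) ≈ 9.907.
Since z sin Y < y < z (9.907 < 10.9 < 12.2), two triangles exist.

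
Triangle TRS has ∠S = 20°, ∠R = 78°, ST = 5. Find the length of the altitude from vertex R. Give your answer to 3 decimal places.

h_R ≈ 1.731

The third angle is ∠T = 180° − ∠R − ∠S = 82.00°.
Law of sines: RS = ST·sin T/sin R ≈ 5.062.
Law of sines: TR = ST·sin S/sin R ≈ 1.7483.
Area = ½·ST·RS·sin S ≈ 4.3282.
The altitude from R has length 2·area/ST ≈ 1.7313.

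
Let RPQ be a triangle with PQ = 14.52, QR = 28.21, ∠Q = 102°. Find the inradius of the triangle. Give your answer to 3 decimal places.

By the law of cosines, RP² = PQ² + QR² − 2·PQ·QR·cos Q = 1177, so RP ≈ 34.307.
Area = ½·PQ·QR·sin Q ≈ 200.33.
Semiperimeter s = (14.52+28.21+34.307)/2 = 38.518.
Inradius = area/s = 200.33/38.518 ≈ 5.2009.

5.201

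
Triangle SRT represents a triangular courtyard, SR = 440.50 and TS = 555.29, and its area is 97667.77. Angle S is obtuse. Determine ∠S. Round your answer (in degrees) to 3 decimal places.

From area = ½·TS·SR·sin S, we get sin S = 2·area/(TS·SR) ≈ 0.79857.
Taking the obtuse solution, ∠S ≈ 127.01°.

127.006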